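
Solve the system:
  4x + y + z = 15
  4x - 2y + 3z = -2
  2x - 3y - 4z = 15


Using Cramer's rule. Expand each determinant along the first row.
D  = 4*[(-2)*(-4) - 3*(-3)] - 1*[4*(-4) - 3*2] + 1*[4*(-3) - (-2)*2]
  = 4*(17) - 1*(-22) + 1*(-8) = 82
Dx = 15*[(-2)*(-4) - 3*(-3)] - 1*[(-2)*(-4) - 3*15] + 1*[(-2)*(-3) - (-2)*15]
  = 15*(17) - 1*(-37) + 1*(36) = 328
Dy = 4*[(-2)*(-4) - 3*15] - 15*[4*(-4) - 3*2] + 1*[4*15 - (-2)*2]
  = 4*(-37) - 15*(-22) + 1*(64) = 246
Dz = 4*[(-2)*15 - (-2)*(-3)] - 1*[4*15 - (-2)*2] + 15*[4*(-3) - (-2)*2]
  = 4*(-36) - 1*(64) + 15*(-8) = -328
x = Dx/D = 328/82 = 4, y = Dy/D = 246/82 = 3, z = Dz/D = -328/82 = -4
Check eq1: (4)(4) + (1)(3) + (1)(-4) = 15 = 15 ✓
Check eq2: (4)(4) + (-2)(3) + (3)(-4) = -2 = -2 ✓
Check eq3: (2)(4) + (-3)(3) + (-4)(-4) = 15 = 15 ✓

x = 4, y = 3, z = -4


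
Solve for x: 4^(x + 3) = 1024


Express both sides with the same base.
1024 = 4^5
Since the bases match, equate exponents: x + 3 = 5
So x = 5 - (3) = 2

x = 2


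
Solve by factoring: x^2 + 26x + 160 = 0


We need two numbers that multiply to 160 and add to 26.
Those numbers are 16 and 10 (since 16 * 10 = 160 and 16 + 10 = 26).
So x^2 + 26x + 160 = (x + 16)(x + 10) = 0
Setting each factor to zero: x = -16 or x = -10

x = -16, x = -10


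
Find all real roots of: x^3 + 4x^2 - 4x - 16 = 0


Let p(x) = x^3 + 4x^2 - 4x - 16. By the rational root theorem (leading coefficient 1), any rational root is an integer divisor of 16: try ±1, ±2, ... in turn.
Test x = 1: value = -15 ≠ 0.
Test x = -1: value = -9 ≠ 0.
Test x = 2: value = 0 ✓, so (x - 2) is a factor.
Synthetic division by (x - 2): bring down 1; 1(2) + 4 = 6; 6(2) - 4 = 8; 8(2) - 16 = 0 → quotient x^2 + 6x + 8, remainder 0.
Solve the quadratic x^2 + 6x + 8 = 0: discriminant = 6^2 - 4(1)(8) = 36 - 32 = 4.
sqrt(4) = 2, so x = (-6 ± 2)/2: x = -2 or x = -4.

x = -4, x = -2, x = 2


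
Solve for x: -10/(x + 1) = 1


Multiply both sides by (x + 1): -10 = 1(x + 1)
Distribute: -10 = x + 1
x = -10 - 1 = -11
x = -11

x = -11


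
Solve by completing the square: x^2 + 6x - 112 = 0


Start: x^2 + 6x - 112 = 0
Move constant: x^2 + 6x = 112
Half of 6 is 3, squared is 9
Add 9 to both sides: x^2 + 6x + 9 = 121
(x + 3)^2 = 121
x + 3 = ±11
x = -3 + 11 = 8 or x = -3 - 11 = -14

x = -14, x = 8


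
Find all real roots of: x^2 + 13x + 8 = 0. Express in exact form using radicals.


Using the quadratic formula: x = (-b ± sqrt(b^2 - 4ac)) / (2a)
Here a = 1, b = 13, c = 8
Discriminant = b^2 - 4ac = 13^2 - 4(1)(8) = 169 - 32 = 137
Since discriminant = 137 > 0, there are two real roots.
x = (-13 ± sqrt(137)) / 2
Numerically: x ≈ -0.6477 or x ≈ -12.3523

x = (-13 + sqrt(137)) / 2 or x = (-13 - sqrt(137)) / 2


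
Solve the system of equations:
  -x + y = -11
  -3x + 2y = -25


Using Cramer's rule:
Determinant D = (-1)(2) - (-3)(1) = -2 + 3 = 1
Dx = (-11)(2) - (-25)(1) = -22 + 25 = 3
Dy = (-1)(-25) - (-3)(-11) = 25 - 33 = -8
x = Dx/D = 3/1 = 3
y = Dy/D = -8/1 = -8

x = 3, y = -8


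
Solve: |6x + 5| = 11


An absolute value equation |expr| = 11 gives two cases:
Case 1: 6x + 5 = 11
  6x = 6, so x = 1
Case 2: 6x + 5 = -11
  6x = -16, so x = -8/3

x = -8/3, x = 1


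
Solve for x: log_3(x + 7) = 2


Convert to exponential form: x + 7 = 3^2 = 9
x = 9 - 7 = 2
Check: log_3(2 + 7) = log_3(9) = log_3(9) = 2 ✓

x = 2


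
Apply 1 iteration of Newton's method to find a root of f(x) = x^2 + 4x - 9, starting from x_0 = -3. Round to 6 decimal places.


Newton's method: x_(n+1) = x_n - f(x_n)/f'(x_n)
f(x) = x^2 + 4x - 9
f'(x) = 2x + 4

Iteration 1:
  f(-3.000000) = -12.000000
  f'(-3.000000) = -2.000000
  x_1 = -3.000000 - (-12.000000)/(-2.000000) = -9.000000

x_1 = -9.000000


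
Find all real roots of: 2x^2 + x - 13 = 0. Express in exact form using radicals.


Using the quadratic formula: x = (-b ± sqrt(b^2 - 4ac)) / (2a)
Here a = 2, b = 1, c = -13
Discriminant = b^2 - 4ac = 1^2 - 4(2)(-13) = 1 + 104 = 105
Since discriminant = 105 > 0, there are two real roots.
x = (-1 ± sqrt(105)) / 4
Numerically: x ≈ 2.3117 or x ≈ -2.8117

x = (-1 + sqrt(105)) / 4 or x = (-1 - sqrt(105)) / 4


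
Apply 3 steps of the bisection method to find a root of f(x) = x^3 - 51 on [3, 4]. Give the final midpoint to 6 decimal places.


f(x) = x^3 - 51
f(3) = -24 < 0
f(4) = 13 > 0

Step 1: midpoint = (3.000000 + 4.000000)/2 = 3.500000
  f(3.500000) = -8.125000
  f(mid) < 0, so root is in [3.500000, 4.000000]

Step 2: midpoint = (3.500000 + 4.000000)/2 = 3.750000
  f(3.750000) = 1.734375
  f(mid) > 0, so root is in [3.500000, 3.750000]

Step 3: midpoint = (3.500000 + 3.750000)/2 = 3.625000
  f(3.625000) = -3.365234
  f(mid) < 0, so root is in [3.625000, 3.750000]

midpoint = 3.625000


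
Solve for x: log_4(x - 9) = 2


Convert to exponential form: x - 9 = 4^2 = 16
x = 16 + 9 = 25
Check: log_4(25 - 9) = log_4(16) = log_4(16) = 2 ✓

x = 25


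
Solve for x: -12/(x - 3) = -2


Multiply both sides by (x - 3): -12 = -2(x - 3)
Distribute: -12 = -2x + 6
-2x = -12 - 6 = -18
x = 9

x = 9


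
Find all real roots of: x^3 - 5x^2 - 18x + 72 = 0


Let p(x) = x^3 - 5x^2 - 18x + 72. By the rational root theorem (leading coefficient 1), any rational root is an integer divisor of 72: try ±1, ±2, ... in turn.
Test x = 1: value = 50 ≠ 0.
Test x = -1: value = 84 ≠ 0.
Test x = 2: value = 24 ≠ 0.
Test x = -2: value = 80 ≠ 0.
Test x = 3: value = 0 ✓, so (x - 3) is a factor.
Synthetic division by (x - 3): bring down 1; 1(3) - 5 = -2; (-2)(3) - 18 = -24; (-24)(3) + 72 = 0 → quotient x^2 - 2x - 24, remainder 0.
Solve the quadratic x^2 - 2x - 24 = 0: discriminant = (-2)^2 - 4(1)(-24) = 4 + 96 = 100.
sqrt(100) = 10, so x = (2 ± 10)/2: x = 6 or x = -4.

x = -4, x = 3, x = 6


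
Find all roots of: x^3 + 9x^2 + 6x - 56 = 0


Let p(x) = x^3 + 9x^2 + 6x - 56. By the rational root theorem (leading coefficient 1), any rational root is an integer divisor of 56: try ±1, ±2, ... in turn.
Test x = 1: value = -40 ≠ 0.
Test x = -1: value = -54 ≠ 0.
Test x = 2: value = 0 ✓, so (x - 2) is a factor.
Synthetic division by (x - 2): bring down 1; 1(2) + 9 = 11; 11(2) + 6 = 28; 28(2) - 56 = 0 → quotient x^2 + 11x + 28, remainder 0.
Solve the quadratic x^2 + 11x + 28 = 0: discriminant = 11^2 - 4(1)(28) = 121 - 112 = 9.
sqrt(9) = 3, so x = (-11 ± 3)/2: x = -4 or x = -7.
Collecting all roots found:

x = -7, x = -4, x = 2


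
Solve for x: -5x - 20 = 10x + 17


Starting with: -5x - 20 = 10x + 17
Move all x terms to left: (-5 - 10)x = 17 + 20
Simplify: -15x = 37
Divide both sides by -15: x = -37/15

x = -37/15


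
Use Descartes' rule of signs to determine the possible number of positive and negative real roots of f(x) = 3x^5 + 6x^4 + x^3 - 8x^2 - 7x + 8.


Descartes' rule of signs:

For positive roots, count sign changes in f(x) = 3x^5 + 6x^4 + x^3 - 8x^2 - 7x + 8:
Signs of coefficients: +, +, +, -, -, +
Number of sign changes: 2
Possible positive real roots: 2, 0

For negative roots, examine f(-x) = -3x^5 + 6x^4 - x^3 - 8x^2 + 7x + 8:
Signs of coefficients: -, +, -, -, +, +
Number of sign changes: 3
Possible negative real roots: 3, 1

Positive roots: 2 or 0; Negative roots: 3 or 1


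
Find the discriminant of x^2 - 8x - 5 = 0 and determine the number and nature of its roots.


For ax^2 + bx + c = 0, discriminant D = b^2 - 4ac
Here a = 1, b = -8, c = -5
D = (-8)^2 - 4(1)(-5) = 64 + 20 = 84

D = 84 > 0 but not a perfect square
The equation has 2 distinct real irrational roots.

Discriminant = 84, 2 distinct real irrational roots


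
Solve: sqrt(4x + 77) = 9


Square both sides: 4x + 77 = 9^2 = 81
4x = 81 - 77 = 4
x = 1
Check: sqrt(4*1 + 77) = sqrt(81) = 9 ✓

x = 1


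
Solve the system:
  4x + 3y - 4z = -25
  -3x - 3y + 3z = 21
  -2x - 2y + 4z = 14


Using Cramer's rule. Expand each determinant along the first row.
D  = 4*[(-3)*4 - 3*(-2)] - 3*[(-3)*4 - 3*(-2)] + (-4)*[(-3)*(-2) - (-3)*(-2)]
  = 4*(-6) - 3*(-6) + (-4)*(0) = -6
Dx = (-25)*[(-3)*4 - 3*(-2)] - 3*[21*4 - 3*14] + (-4)*[21*(-2) - (-3)*14]
  = (-25)*(-6) - 3*(42) + (-4)*(0) = 24
Dy = 4*[21*4 - 3*14] - (-25)*[(-3)*4 - 3*(-2)] + (-4)*[(-3)*14 - 21*(-2)]
  = 4*(42) - (-25)*(-6) + (-4)*(0) = 18
Dz = 4*[(-3)*14 - 21*(-2)] - 3*[(-3)*14 - 21*(-2)] + (-25)*[(-3)*(-2) - (-3)*(-2)]
  = 4*(0) - 3*(0) + (-25)*(0) = 0
x = Dx/D = 24/-6 = -4, y = Dy/D = 18/-6 = -3, z = Dz/D = 0/-6 = 0
Check eq1: (4)(-4) + (3)(-3) + (-4)(0) = -25 = -25 ✓
Check eq2: (-3)(-4) + (-3)(-3) + (3)(0) = 21 = 21 ✓
Check eq3: (-2)(-4) + (-2)(-3) + (4)(0) = 14 = 14 ✓

x = -4, y = -3, z = 0


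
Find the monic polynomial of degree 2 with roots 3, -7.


A monic polynomial with roots 3, -7 is:
p(x) = (x - 3)(x + 7)
After multiplying by (x - 3): x - 3
After multiplying by (x + 7): x^2 + 4x - 21

x^2 + 4x - 21


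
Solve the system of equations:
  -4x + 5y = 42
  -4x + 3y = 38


Using Cramer's rule:
Determinant D = (-4)(3) - (-4)(5) = -12 + 20 = 8
Dx = (42)(3) - (38)(5) = 126 - 190 = -64
Dy = (-4)(38) - (-4)(42) = -152 + 168 = 16
x = Dx/D = -64/8 = -8
y = Dy/D = 16/8 = 2

x = -8, y = 2


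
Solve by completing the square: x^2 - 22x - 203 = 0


Start: x^2 - 22x - 203 = 0
Move constant: x^2 - 22x = 203
Half of -22 is -11, squared is 121
Add 121 to both sides: x^2 - 22x + 121 = 324
(x - 11)^2 = 324
x - 11 = ±18
x = 11 + 18 = 29 or x = 11 - 18 = -7

x = -7, x = 29


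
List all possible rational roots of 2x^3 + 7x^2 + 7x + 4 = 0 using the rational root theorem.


Rational root theorem: possible roots are ±p/q where:
  p divides the constant term (4): p ∈ {1, 2, 4}
  q divides the leading coefficient (2): q ∈ {1, 2}

All possible rational roots: -4, -2, -1, -1/2, 1/2, 1, 2, 4

-4, -2, -1, -1/2, 1/2, 1, 2, 4


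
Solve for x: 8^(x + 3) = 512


Express both sides with the same base.
512 = 8^3
Since the bases match, equate exponents: x + 3 = 3
So x = 3 - (3) = 0

x = 0


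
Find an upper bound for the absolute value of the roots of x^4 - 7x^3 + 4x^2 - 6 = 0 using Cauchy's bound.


Cauchy's bound: all roots r satisfy |r| <= 1 + max(|a_i/a_n|) for i = 0,...,n-1
where a_n is the leading coefficient.

Coefficients: [1, -7, 4, 0, -6]
Leading coefficient a_n = 1
Ratios |a_i/a_n|: 7, 4, 0, 6
Maximum ratio: 7
Cauchy's bound: |r| <= 1 + 7 = 8

Upper bound = 8


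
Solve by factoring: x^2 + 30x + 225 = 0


We need two numbers that multiply to 225 and add to 30.
Those numbers are 15 and 15 (since 15 * 15 = 225 and 15 + 15 = 30).
So x^2 + 30x + 225 = (x + 15)(x + 15) = 0
Setting each factor to zero: x = -15 or x = -15

x = -15


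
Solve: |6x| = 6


An absolute value equation |expr| = 6 gives two cases:
Case 1: 6x = 6
  6x = 6, so x = 1
Case 2: 6x = -6
  6x = -6, so x = -1

x = -1, x = 1


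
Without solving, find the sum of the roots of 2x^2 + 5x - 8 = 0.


By Vieta's formulas for ax^2 + bx + c = 0:
  Sum of roots = -b/a
  Product of roots = c/a

Here a = 2, b = 5, c = -8
Sum = -(5)/2 = -5/2
Product = -8/2 = -4

Sum = -5/2


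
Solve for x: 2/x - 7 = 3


Subtract -7 from both sides: 2/x = 10
Multiply both sides by x: 2 = 10 * x
Divide by 10: x = 1/5

x = 1/5


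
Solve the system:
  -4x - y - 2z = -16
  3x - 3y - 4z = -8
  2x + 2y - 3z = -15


Using Cramer's rule. Expand each determinant along the first row.
D  = (-4)*[(-3)*(-3) - (-4)*2] - (-1)*[3*(-3) - (-4)*2] + (-2)*[3*2 - (-3)*2]
  = (-4)*(17) - (-1)*(-1) + (-2)*(12) = -93
Dx = (-16)*[(-3)*(-3) - (-4)*2] - (-1)*[(-8)*(-3) - (-4)*(-15)] + (-2)*[(-8)*2 - (-3)*(-15)]
  = (-16)*(17) - (-1)*(-36) + (-2)*(-61) = -186
Dy = (-4)*[(-8)*(-3) - (-4)*(-15)] - (-16)*[3*(-3) - (-4)*2] + (-2)*[3*(-15) - (-8)*2]
  = (-4)*(-36) - (-16)*(-1) + (-2)*(-29) = 186
Dz = (-4)*[(-3)*(-15) - (-8)*2] - (-1)*[3*(-15) - (-8)*2] + (-16)*[3*2 - (-3)*2]
  = (-4)*(61) - (-1)*(-29) + (-16)*(12) = -465
x = Dx/D = -186/-93 = 2, y = Dy/D = 186/-93 = -2, z = Dz/D = -465/-93 = 5
Check eq1: (-4)(2) + (-1)(-2) + (-2)(5) = -16 = -16 ✓
Check eq2: (3)(2) + (-3)(-2) + (-4)(5) = -8 = -8 ✓
Check eq3: (2)(2) + (2)(-2) + (-3)(5) = -15 = -15 ✓

x = 2, y = -2, z = 5


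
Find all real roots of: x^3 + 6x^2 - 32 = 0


Let p(x) = x^3 + 6x^2 - 32. By the rational root theorem (leading coefficient 1), any rational root is an integer divisor of 32: try ±1, ±2, ... in turn.
Test x = 1: value = -25 ≠ 0.
Test x = -1: value = -27 ≠ 0.
Test x = 2: value = 0 ✓, so (x - 2) is a factor.
Synthetic division by (x - 2): bring down 1; 1(2) + 6 = 8; 8(2) + 0 = 16; 16(2) - 32 = 0 → quotient x^2 + 8x + 16, remainder 0.
Solve the quadratic x^2 + 8x + 16 = 0: discriminant = 8^2 - 4(1)(16) = 64 - 64 = 0.
Discriminant = 0, so a double root: x = -8/2 = -4.

x = -4 (multiplicity 2), x = 2


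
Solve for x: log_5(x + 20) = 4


Convert to exponential form: x + 20 = 5^4 = 625
x = 625 - 20 = 605
Check: log_5(605 + 20) = log_5(625) = log_5(625) = 4 ✓

x = 605


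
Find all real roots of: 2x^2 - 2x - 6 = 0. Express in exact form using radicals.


Using the quadratic formula: x = (-b ± sqrt(b^2 - 4ac)) / (2a)
Here a = 2, b = -2, c = -6
Discriminant = b^2 - 4ac = (-2)^2 - 4(2)(-6) = 4 + 48 = 52
Since discriminant = 52 > 0, there are two real roots.
x = (2 ± 2*sqrt(13)) / 4
Simplifying: x = (1 ± sqrt(13)) / 2
Numerically: x ≈ 2.3028 or x ≈ -1.3028

x = (1 + sqrt(13)) / 2 or x = (1 - sqrt(13)) / 2


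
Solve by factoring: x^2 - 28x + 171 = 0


We need two numbers that multiply to 171 and add to -28.
Those numbers are -9 and -19 (since (-9) * (-19) = 171 and (-9) + (-19) = -28).
So x^2 - 28x + 171 = (x - 9)(x - 19) = 0
Setting each factor to zero: x = 9 or x = 19

x = 9, x = 19


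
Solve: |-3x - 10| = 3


An absolute value equation |expr| = 3 gives two cases:
Case 1: -3x - 10 = 3
  -3x = 13, so x = -13/3
Case 2: -3x - 10 = -3
  -3x = 7, so x = -7/3

x = -13/3, x = -7/3


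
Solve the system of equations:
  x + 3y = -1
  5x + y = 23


Using Cramer's rule:
Determinant D = (1)(1) - (5)(3) = 1 - 15 = -14
Dx = (-1)(1) - (23)(3) = -1 - 69 = -70
Dy = (1)(23) - (5)(-1) = 23 + 5 = 28
x = Dx/D = -70/-14 = 5
y = Dy/D = 28/-14 = -2

x = 5, y = -2


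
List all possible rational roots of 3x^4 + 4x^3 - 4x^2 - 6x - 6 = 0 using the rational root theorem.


Rational root theorem: possible roots are ±p/q where:
  p divides the constant term (-6): p ∈ {1, 2, 3, 6}
  q divides the leading coefficient (3): q ∈ {1, 3}

All possible rational roots: -6, -3, -2, -1, -2/3, -1/3, 1/3, 2/3, 1, 2, 3, 6

-6, -3, -2, -1, -2/3, -1/3, 1/3, 2/3, 1, 2, 3, 6


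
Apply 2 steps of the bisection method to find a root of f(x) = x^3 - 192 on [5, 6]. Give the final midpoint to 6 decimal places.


f(x) = x^3 - 192
f(5) = -67 < 0
f(6) = 24 > 0

Step 1: midpoint = (5.000000 + 6.000000)/2 = 5.500000
  f(5.500000) = -25.625000
  f(mid) < 0, so root is in [5.500000, 6.000000]

Step 2: midpoint = (5.500000 + 6.000000)/2 = 5.750000
  f(5.750000) = -1.890625
  f(mid) < 0, so root is in [5.750000, 6.000000]

midpoint = 5.750000


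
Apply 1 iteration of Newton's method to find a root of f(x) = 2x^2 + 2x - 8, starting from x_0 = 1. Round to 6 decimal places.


Newton's method: x_(n+1) = x_n - f(x_n)/f'(x_n)
f(x) = 2x^2 + 2x - 8
f'(x) = 4x + 2

Iteration 1:
  f(1.000000) = -4.000000
  f'(1.000000) = 6.000000
  x_1 = 1.000000 - (-4.000000)/(6.000000) = 1.666667

x_1 = 1.666667


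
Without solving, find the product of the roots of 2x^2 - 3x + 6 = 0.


By Vieta's formulas for ax^2 + bx + c = 0:
  Sum of roots = -b/a
  Product of roots = c/a

Here a = 2, b = -3, c = 6
Sum = -(-3)/2 = 3/2
Product = 6/2 = 3

Product = 3


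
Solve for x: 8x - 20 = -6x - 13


Starting with: 8x - 20 = -6x - 13
Move all x terms to left: (8 + 6)x = -13 + 20
Simplify: 14x = 7
Divide both sides by 14: x = 1/2

x = 1/2


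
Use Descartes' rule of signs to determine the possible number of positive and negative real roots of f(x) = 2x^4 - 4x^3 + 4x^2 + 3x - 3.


Descartes' rule of signs:

For positive roots, count sign changes in f(x) = 2x^4 - 4x^3 + 4x^2 + 3x - 3:
Signs of coefficients: +, -, +, +, -
Number of sign changes: 3
Possible positive real roots: 3, 1

For negative roots, examine f(-x) = 2x^4 + 4x^3 + 4x^2 - 3x - 3:
Signs of coefficients: +, +, +, -, -
Number of sign changes: 1
Possible negative real roots: 1

Positive roots: 3 or 1; Negative roots: 1


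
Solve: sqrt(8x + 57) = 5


Square both sides: 8x + 57 = 5^2 = 25
8x = 25 - 57 = -32
x = -4
Check: sqrt(8*(-4) + 57) = sqrt(25) = 5 ✓

x = -4


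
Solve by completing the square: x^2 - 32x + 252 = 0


Start: x^2 - 32x + 252 = 0
Move constant: x^2 - 32x = -252
Half of -32 is -16, squared is 256
Add 256 to both sides: x^2 - 32x + 256 = 4
(x - 16)^2 = 4
x - 16 = ±2
x = 16 + 2 = 18 or x = 16 - 2 = 14

x = 14, x = 18


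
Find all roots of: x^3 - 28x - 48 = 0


Let p(x) = x^3 - 28x - 48. By the rational root theorem (leading coefficient 1), any rational root is an integer divisor of 48: try ±1, ±2, ... in turn.
Test x = 1: value = -75 ≠ 0.
Test x = -1: value = -21 ≠ 0.
Test x = 2: value = -96 ≠ 0.
Test x = -2: value = 0 ✓, so (x + 2) is a factor.
Synthetic division by (x + 2): bring down 1; 1(-2) + 0 = -2; (-2)(-2) - 28 = -24; (-24)(-2) - 48 = 0 → quotient x^2 - 2x - 24, remainder 0.
Solve the quadratic x^2 - 2x - 24 = 0: discriminant = (-2)^2 - 4(1)(-24) = 4 + 96 = 100.
sqrt(100) = 10, so x = (2 ± 10)/2: x = 6 or x = -4.
Collecting all roots found:

x = -4, x = -2, x = 6


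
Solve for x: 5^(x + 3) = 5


Express both sides with the same base.
5 = 5^1
Since the bases match, equate exponents: x + 3 = 1
So x = 1 - (3) = -2

x = -2


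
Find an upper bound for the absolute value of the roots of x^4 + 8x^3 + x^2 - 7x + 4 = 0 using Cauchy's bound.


Cauchy's bound: all roots r satisfy |r| <= 1 + max(|a_i/a_n|) for i = 0,...,n-1
where a_n is the leading coefficient.

Coefficients: [1, 8, 1, -7, 4]
Leading coefficient a_n = 1
Ratios |a_i/a_n|: 8, 1, 7, 4
Maximum ratio: 8
Cauchy's bound: |r| <= 1 + 8 = 9

Upper bound = 9


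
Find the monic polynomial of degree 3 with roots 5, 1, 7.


A monic polynomial with roots 5, 1, 7 is:
p(x) = (x - 5)(x - 1)(x - 7)
After multiplying by (x - 5): x - 5
After multiplying by (x - 1): x^2 - 6x + 5
After multiplying by (x - 7): x^3 - 13x^2 + 47x - 35

x^3 - 13x^2 + 47x - 35


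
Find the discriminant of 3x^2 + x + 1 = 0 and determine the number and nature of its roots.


For ax^2 + bx + c = 0, discriminant D = b^2 - 4ac
Here a = 3, b = 1, c = 1
D = (1)^2 - 4(3)(1) = 1 - 12 = -11

D = -11 < 0
The equation has no real roots (2 complex conjugate roots).

Discriminant = -11, no real roots (2 complex conjugate roots)


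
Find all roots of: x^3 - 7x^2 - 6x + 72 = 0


Let p(x) = x^3 - 7x^2 - 6x + 72. By the rational root theorem (leading coefficient 1), any rational root is an integer divisor of 72: try ±1, ±2, ... in turn.
Test x = 1: value = 60 ≠ 0.
Test x = -1: value = 70 ≠ 0.
Test x = 2: value = 40 ≠ 0.
Test x = -2: value = 48 ≠ 0.
Test x = 3: value = 18 ≠ 0.
Test x = -3: value = 0 ✓, so (x + 3) is a factor.
Synthetic division by (x + 3): bring down 1; 1(-3) - 7 = -10; (-10)(-3) - 6 = 24; 24(-3) + 72 = 0 → quotient x^2 - 10x + 24, remainder 0.
Solve the quadratic x^2 - 10x + 24 = 0: discriminant = (-10)^2 - 4(1)(24) = 100 - 96 = 4.
sqrt(4) = 2, so x = (10 ± 2)/2: x = 6 or x = 4.
Collecting all roots found:

x = -3, x = 4, x = 6


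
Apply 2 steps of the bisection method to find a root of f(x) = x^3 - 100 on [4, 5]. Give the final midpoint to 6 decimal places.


f(x) = x^3 - 100
f(4) = -36 < 0
f(5) = 25 > 0

Step 1: midpoint = (4.000000 + 5.000000)/2 = 4.500000
  f(4.500000) = -8.875000
  f(mid) < 0, so root is in [4.500000, 5.000000]

Step 2: midpoint = (4.500000 + 5.000000)/2 = 4.750000
  f(4.750000) = 7.171875
  f(mid) > 0, so root is in [4.500000, 4.750000]

midpoint = 4.750000


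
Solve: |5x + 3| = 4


An absolute value equation |expr| = 4 gives two cases:
Case 1: 5x + 3 = 4
  5x = 1, so x = 1/5
Case 2: 5x + 3 = -4
  5x = -7, so x = -7/5

x = -7/5, x = 1/5


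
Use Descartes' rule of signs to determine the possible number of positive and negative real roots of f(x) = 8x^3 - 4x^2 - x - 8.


Descartes' rule of signs:

For positive roots, count sign changes in f(x) = 8x^3 - 4x^2 - x - 8:
Signs of coefficients: +, -, -, -
Number of sign changes: 1
Possible positive real roots: 1

For negative roots, examine f(-x) = -8x^3 - 4x^2 + x - 8:
Signs of coefficients: -, -, +, -
Number of sign changes: 2
Possible negative real roots: 2, 0

Positive roots: 1; Negative roots: 2 or 0


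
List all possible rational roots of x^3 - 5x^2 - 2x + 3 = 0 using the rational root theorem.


Rational root theorem: possible roots are ±p/q where:
  p divides the constant term (3): p ∈ {1, 3}
  q divides the leading coefficient (1): q ∈ {1}

All possible rational roots: -3, -1, 1, 3

-3, -1, 1, 3


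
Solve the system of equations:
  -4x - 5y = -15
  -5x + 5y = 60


Using Cramer's rule:
Determinant D = (-4)(5) - (-5)(-5) = -20 - 25 = -45
Dx = (-15)(5) - (60)(-5) = -75 + 300 = 225
Dy = (-4)(60) - (-5)(-15) = -240 - 75 = -315
x = Dx/D = 225/-45 = -5
y = Dy/D = -315/-45 = 7

x = -5, y = 7


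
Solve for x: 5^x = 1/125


Express both sides with the same base.
1/125 = 5^(-3)
Since the bases match: x = -3

x = -3


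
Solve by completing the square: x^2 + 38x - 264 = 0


Start: x^2 + 38x - 264 = 0
Move constant: x^2 + 38x = 264
Half of 38 is 19, squared is 361
Add 361 to both sides: x^2 + 38x + 361 = 625
(x + 19)^2 = 625
x + 19 = ±25
x = -19 + 25 = 6 or x = -19 - 25 = -44

x = -44, x = 6


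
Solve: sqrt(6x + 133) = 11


Square both sides: 6x + 133 = 11^2 = 121
6x = 121 - 133 = -12
x = -2
Check: sqrt(6*(-2) + 133) = sqrt(121) = 11 ✓

x = -2


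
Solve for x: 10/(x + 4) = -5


Multiply both sides by (x + 4): 10 = -5(x + 4)
Distribute: 10 = -5x - 20
-5x = 10 + 20 = 30
x = -6

x = -6


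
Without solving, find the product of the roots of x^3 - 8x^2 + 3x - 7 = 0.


By Vieta's formulas for x^3 + bx^2 + cx + d = 0:
  r1 + r2 + r3 = -b/a = 8
  r1*r2 + r1*r3 + r2*r3 = c/a = 3
  r1*r2*r3 = -d/a = 7


Product = 7


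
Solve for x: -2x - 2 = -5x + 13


Starting with: -2x - 2 = -5x + 13
Move all x terms to left: (-2 + 5)x = 13 + 2
Simplify: 3x = 15
Divide both sides by 3: x = 5

x = 5


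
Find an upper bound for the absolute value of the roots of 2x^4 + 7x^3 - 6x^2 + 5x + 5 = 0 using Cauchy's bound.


Cauchy's bound: all roots r satisfy |r| <= 1 + max(|a_i/a_n|) for i = 0,...,n-1
where a_n is the leading coefficient.

Coefficients: [2, 7, -6, 5, 5]
Leading coefficient a_n = 2
Ratios |a_i/a_n|: 7/2, 3, 5/2, 5/2
Maximum ratio: 7/2
Cauchy's bound: |r| <= 1 + 7/2 = 9/2

Upper bound = 9/2


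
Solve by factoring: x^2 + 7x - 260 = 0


We need two numbers that multiply to -260 and add to 7.
Those numbers are 20 and -13 (since 20 * (-13) = -260 and 20 + (-13) = 7).
So x^2 + 7x - 260 = (x + 20)(x - 13) = 0
Setting each factor to zero: x = -20 or x = 13

x = -20, x = 13


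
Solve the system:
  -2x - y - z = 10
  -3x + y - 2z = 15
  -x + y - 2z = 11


Using Cramer's rule. Expand each determinant along the first row.
D  = (-2)*[1*(-2) - (-2)*1] - (-1)*[(-3)*(-2) - (-2)*(-1)] + (-1)*[(-3)*1 - 1*(-1)]
  = (-2)*(0) - (-1)*(4) + (-1)*(-2) = 6
Dx = 10*[1*(-2) - (-2)*1] - (-1)*[15*(-2) - (-2)*11] + (-1)*[15*1 - 1*11]
  = 10*(0) - (-1)*(-8) + (-1)*(4) = -12
Dy = (-2)*[15*(-2) - (-2)*11] - 10*[(-3)*(-2) - (-2)*(-1)] + (-1)*[(-3)*11 - 15*(-1)]
  = (-2)*(-8) - 10*(4) + (-1)*(-18) = -6
Dz = (-2)*[1*11 - 15*1] - (-1)*[(-3)*11 - 15*(-1)] + 10*[(-3)*1 - 1*(-1)]
  = (-2)*(-4) - (-1)*(-18) + 10*(-2) = -30
x = Dx/D = -12/6 = -2, y = Dy/D = -6/6 = -1, z = Dz/D = -30/6 = -5
Check eq1: (-2)(-2) + (-1)(-1) + (-1)(-5) = 10 = 10 ✓
Check eq2: (-3)(-2) + (1)(-1) + (-2)(-5) = 15 = 15 ✓
Check eq3: (-1)(-2) + (1)(-1) + (-2)(-5) = 11 = 11 ✓

x = -2, y = -1, z = -5


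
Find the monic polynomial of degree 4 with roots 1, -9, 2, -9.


A monic polynomial with roots 1, -9, 2, -9 is:
p(x) = (x - 1)(x + 9)(x - 2)(x + 9)
After multiplying by (x - 1): x - 1
After multiplying by (x + 9): x^2 + 8x - 9
After multiplying by (x - 2): x^3 + 6x^2 - 25x + 18
After multiplying by (x + 9): x^4 + 15x^3 + 29x^2 - 207x + 162

x^4 + 15x^3 + 29x^2 - 207x + 162


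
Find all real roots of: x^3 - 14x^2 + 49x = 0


The constant term is 0, so x = 0 is a root. Factor out x:
  x(x^2 - 14x + 49) = 0
Solve the quadratic x^2 - 14x + 49 = 0: discriminant = (-14)^2 - 4(1)(49) = 196 - 196 = 0.
Discriminant = 0, so a double root: x = 14/2 = 7.

x = 0, x = 7 (multiplicity 2)


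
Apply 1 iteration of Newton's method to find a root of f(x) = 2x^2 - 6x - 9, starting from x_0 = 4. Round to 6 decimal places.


Newton's method: x_(n+1) = x_n - f(x_n)/f'(x_n)
f(x) = 2x^2 - 6x - 9
f'(x) = 4x - 6

Iteration 1:
  f(4.000000) = -1.000000
  f'(4.000000) = 10.000000
  x_1 = 4.000000 - (-1.000000)/(10.000000) = 4.100000

x_1 = 4.100000


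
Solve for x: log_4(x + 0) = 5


Convert to exponential form: x + 0 = 4^5 = 1024
x = 1024 - 0 = 1024
Check: log_4(1024 + 0) = log_4(1024) = log_4(1024) = 5 ✓

x = 1024


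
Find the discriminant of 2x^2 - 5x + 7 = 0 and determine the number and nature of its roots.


For ax^2 + bx + c = 0, discriminant D = b^2 - 4ac
Here a = 2, b = -5, c = 7
D = (-5)^2 - 4(2)(7) = 25 - 56 = -31

D = -31 < 0
The equation has no real roots (2 complex conjugate roots).

Discriminant = -31, no real roots (2 complex conjugate roots)


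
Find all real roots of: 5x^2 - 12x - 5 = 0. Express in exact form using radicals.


Using the quadratic formula: x = (-b ± sqrt(b^2 - 4ac)) / (2a)
Here a = 5, b = -12, c = -5
Discriminant = b^2 - 4ac = (-12)^2 - 4(5)(-5) = 144 + 100 = 244
Since discriminant = 244 > 0, there are two real roots.
x = (12 ± 2*sqrt(61)) / 10
Simplifying: x = (6 ± sqrt(61)) / 5
Numerically: x ≈ 2.7620 or x ≈ -0.3620

x = (6 + sqrt(61)) / 5 or x = (6 - sqrt(61)) / 5


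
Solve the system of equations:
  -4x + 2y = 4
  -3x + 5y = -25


Using Cramer's rule:
Determinant D = (-4)(5) - (-3)(2) = -20 + 6 = -14
Dx = (4)(5) - (-25)(2) = 20 + 50 = 70
Dy = (-4)(-25) - (-3)(4) = 100 + 12 = 112
x = Dx/D = 70/-14 = -5
y = Dy/D = 112/-14 = -8

x = -5, y = -8


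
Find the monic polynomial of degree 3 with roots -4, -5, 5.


A monic polynomial with roots -4, -5, 5 is:
p(x) = (x + 4)(x + 5)(x - 5)
After multiplying by (x + 4): x + 4
After multiplying by (x + 5): x^2 + 9x + 20
After multiplying by (x - 5): x^3 + 4x^2 - 25x - 100

x^3 + 4x^2 - 25x - 100


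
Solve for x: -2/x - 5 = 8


Subtract -5 from both sides: -2/x = 13
Multiply both sides by x: -2 = 13 * x
Divide by 13: x = -2/13

x = -2/13


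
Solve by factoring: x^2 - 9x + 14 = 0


We need two numbers that multiply to 14 and add to -9.
Those numbers are -7 and -2 (since (-7) * (-2) = 14 and (-7) + (-2) = -9).
So x^2 - 9x + 14 = (x - 7)(x - 2) = 0
Setting each factor to zero: x = 7 or x = 2

x = 2, x = 7


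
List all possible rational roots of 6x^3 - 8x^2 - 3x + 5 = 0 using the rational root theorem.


Rational root theorem: possible roots are ±p/q where:
  p divides the constant term (5): p ∈ {1, 5}
  q divides the leading coefficient (6): q ∈ {1, 2, 3, 6}

All possible rational roots: -5, -5/2, -5/3, -1, -5/6, -1/2, -1/3, -1/6, 1/6, 1/3, 1/2, 5/6, 1, 5/3, 5/2, 5

-5, -5/2, -5/3, -1, -5/6, -1/2, -1/3, -1/6, 1/6, 1/3, 1/2, 5/6, 1, 5/3, 5/2, 5


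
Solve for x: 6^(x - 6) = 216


Express both sides with the same base.
216 = 6^3
Since the bases match, equate exponents: x - 6 = 3
So x = 3 - (-6) = 9

x = 9


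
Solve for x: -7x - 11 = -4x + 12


Starting with: -7x - 11 = -4x + 12
Move all x terms to left: (-7 + 4)x = 12 + 11
Simplify: -3x = 23
Divide both sides by -3: x = -23/3

x = -23/3


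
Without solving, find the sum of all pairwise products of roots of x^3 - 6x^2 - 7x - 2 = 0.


By Vieta's formulas for x^3 + bx^2 + cx + d = 0:
  r1 + r2 + r3 = -b/a = 6
  r1*r2 + r1*r3 + r2*r3 = c/a = -7
  r1*r2*r3 = -d/a = 2


Sum of pairwise products = -7


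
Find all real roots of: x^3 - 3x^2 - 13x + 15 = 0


Let p(x) = x^3 - 3x^2 - 13x + 15. By the rational root theorem (leading coefficient 1), any rational root is an integer divisor of 15: try ±1, ±2, ... in turn.
Test x = 1: value = 0 ✓, so (x - 1) is a factor.
Synthetic division by (x - 1): bring down 1; 1(1) - 3 = -2; (-2)(1) - 13 = -15; (-15)(1) + 15 = 0 → quotient x^2 - 2x - 15, remainder 0.
Solve the quadratic x^2 - 2x - 15 = 0: discriminant = (-2)^2 - 4(1)(-15) = 4 + 60 = 64.
sqrt(64) = 8, so x = (2 ± 8)/2: x = 5 or x = -3.

x = -3, x = 1, x = 5


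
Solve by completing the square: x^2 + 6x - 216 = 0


Start: x^2 + 6x - 216 = 0
Move constant: x^2 + 6x = 216
Half of 6 is 3, squared is 9
Add 9 to both sides: x^2 + 6x + 9 = 225
(x + 3)^2 = 225
x + 3 = ±15
x = -3 + 15 = 12 or x = -3 - 15 = -18

x = -18, x = 12


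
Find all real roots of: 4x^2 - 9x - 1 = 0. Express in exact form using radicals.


Using the quadratic formula: x = (-b ± sqrt(b^2 - 4ac)) / (2a)
Here a = 4, b = -9, c = -1
Discriminant = b^2 - 4ac = (-9)^2 - 4(4)(-1) = 81 + 16 = 97
Since discriminant = 97 > 0, there are two real roots.
x = (9 ± sqrt(97)) / 8
Numerically: x ≈ 2.3561 or x ≈ -0.1061

x = (9 + sqrt(97)) / 8 or x = (9 - sqrt(97)) / 8


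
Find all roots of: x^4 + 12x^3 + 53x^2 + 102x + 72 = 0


Let p(x) = x^4 + 12x^3 + 53x^2 + 102x + 72. By the rational root theorem (leading coefficient 1), any rational root is an integer divisor of 72: try ±1, ±2, ... in turn.
Test x = 1: value = 240 ≠ 0.
Test x = -1: value = 12 ≠ 0.
Test x = 2: value = 600 ≠ 0.
Test x = -2: value = 0 ✓, so (x + 2) is a factor.
Synthetic division by (x + 2): bring down 1; 1(-2) + 12 = 10; 10(-2) + 53 = 33; 33(-2) + 102 = 36; 36(-2) + 72 = 0 → quotient x^3 + 10x^2 + 33x + 36, remainder 0.
Continue with the quotient x^3 + 10x^2 + 33x + 36 (candidates must divide 36; re-test x = -2 first in case it repeats).
Test x = -2: value = 2 ≠ 0.
Test x = 3: value = 252 ≠ 0.
Test x = -3: value = 0 ✓, so (x + 3) is a factor.
Synthetic division by (x + 3): bring down 1; 1(-3) + 10 = 7; 7(-3) + 33 = 12; 12(-3) + 36 = 0 → quotient x^2 + 7x + 12, remainder 0.
Solve the quadratic x^2 + 7x + 12 = 0: discriminant = 7^2 - 4(1)(12) = 49 - 48 = 1.
sqrt(1) = 1, so x = (-7 ± 1)/2: x = -3 or x = -4.
Collecting all roots found:

x = -4, x = -3 (multiplicity 2), x = -2


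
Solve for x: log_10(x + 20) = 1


Convert to exponential form: x + 20 = 10^1 = 10
x = 10 - 20 = -10
Check: log_10(-10 + 20) = log_10(10) = log_10(10) = 1 ✓

x = -10


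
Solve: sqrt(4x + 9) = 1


Square both sides: 4x + 9 = 1^2 = 1
4x = 1 - 9 = -8
x = -2
Check: sqrt(4*(-2) + 9) = sqrt(1) = 1 ✓

x = -2


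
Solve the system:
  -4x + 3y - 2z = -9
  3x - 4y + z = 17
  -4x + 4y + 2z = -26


Using Cramer's rule. Expand each determinant along the first row.
D  = (-4)*[(-4)*2 - 1*4] - 3*[3*2 - 1*(-4)] + (-2)*[3*4 - (-4)*(-4)]
  = (-4)*(-12) - 3*(10) + (-2)*(-4) = 26
Dx = (-9)*[(-4)*2 - 1*4] - 3*[17*2 - 1*(-26)] + (-2)*[17*4 - (-4)*(-26)]
  = (-9)*(-12) - 3*(60) + (-2)*(-36) = 0
Dy = (-4)*[17*2 - 1*(-26)] - (-9)*[3*2 - 1*(-4)] + (-2)*[3*(-26) - 17*(-4)]
  = (-4)*(60) - (-9)*(10) + (-2)*(-10) = -130
Dz = (-4)*[(-4)*(-26) - 17*4] - 3*[3*(-26) - 17*(-4)] + (-9)*[3*4 - (-4)*(-4)]
  = (-4)*(36) - 3*(-10) + (-9)*(-4) = -78
x = Dx/D = 0/26 = 0, y = Dy/D = -130/26 = -5, z = Dz/D = -78/26 = -3
Check eq1: (-4)(0) + (3)(-5) + (-2)(-3) = -9 = -9 ✓
Check eq2: (3)(0) + (-4)(-5) + (1)(-3) = 17 = 17 ✓
Check eq3: (-4)(0) + (4)(-5) + (2)(-3) = -26 = -26 ✓

x = 0, y = -5, z = -3


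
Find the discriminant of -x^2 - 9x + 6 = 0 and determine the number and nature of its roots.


For ax^2 + bx + c = 0, discriminant D = b^2 - 4ac
Here a = -1, b = -9, c = 6
D = (-9)^2 - 4(-1)(6) = 81 + 24 = 105

D = 105 > 0 but not a perfect square
The equation has 2 distinct real irrational roots.

Discriminant = 105, 2 distinct real irrational roots


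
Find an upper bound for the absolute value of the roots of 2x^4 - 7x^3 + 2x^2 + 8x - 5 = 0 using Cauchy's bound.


Cauchy's bound: all roots r satisfy |r| <= 1 + max(|a_i/a_n|) for i = 0,...,n-1
where a_n is the leading coefficient.

Coefficients: [2, -7, 2, 8, -5]
Leading coefficient a_n = 2
Ratios |a_i/a_n|: 7/2, 1, 4, 5/2
Maximum ratio: 4
Cauchy's bound: |r| <= 1 + 4 = 5

Upper bound = 5


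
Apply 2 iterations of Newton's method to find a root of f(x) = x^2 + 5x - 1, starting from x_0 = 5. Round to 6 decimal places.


Newton's method: x_(n+1) = x_n - f(x_n)/f'(x_n)
f(x) = x^2 + 5x - 1
f'(x) = 2x + 5

Iteration 1:
  f(5.000000) = 49.000000
  f'(5.000000) = 15.000000
  x_1 = 5.000000 - (49.000000)/(15.000000) = 1.733333

Iteration 2:
  f(1.733333) = 10.671111
  f'(1.733333) = 8.466667
  x_2 = 1.733333 - (10.671111)/(8.466667) = 0.472966

x_2 = 0.472966


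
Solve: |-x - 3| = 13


An absolute value equation |expr| = 13 gives two cases:
Case 1: -x - 3 = 13
  -x = 16, so x = -16
Case 2: -x - 3 = -13
  -x = -10, so x = 10

x = -16, x = 10


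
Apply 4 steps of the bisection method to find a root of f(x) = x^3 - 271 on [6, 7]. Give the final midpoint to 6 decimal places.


f(x) = x^3 - 271
f(6) = -55 < 0
f(7) = 72 > 0

Step 1: midpoint = (6.000000 + 7.000000)/2 = 6.500000
  f(6.500000) = 3.625000
  f(mid) > 0, so root is in [6.000000, 6.500000]

Step 2: midpoint = (6.000000 + 6.500000)/2 = 6.250000
  f(6.250000) = -26.859375
  f(mid) < 0, so root is in [6.250000, 6.500000]

Step 3: midpoint = (6.250000 + 6.500000)/2 = 6.375000
  f(6.375000) = -11.916016
  f(mid) < 0, so root is in [6.375000, 6.500000]

Step 4: midpoint = (6.375000 + 6.500000)/2 = 6.437500
  f(6.437500) = -4.220947
  f(mid) < 0, so root is in [6.437500, 6.500000]

midpoint = 6.437500


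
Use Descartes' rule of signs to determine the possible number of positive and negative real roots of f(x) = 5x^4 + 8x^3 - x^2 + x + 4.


Descartes' rule of signs:

For positive roots, count sign changes in f(x) = 5x^4 + 8x^3 - x^2 + x + 4:
Signs of coefficients: +, +, -, +, +
Number of sign changes: 2
Possible positive real roots: 2, 0

For negative roots, examine f(-x) = 5x^4 - 8x^3 - x^2 - x + 4:
Signs of coefficients: +, -, -, -, +
Number of sign changes: 2
Possible negative real roots: 2, 0

Positive roots: 2 or 0; Negative roots: 2 or 0


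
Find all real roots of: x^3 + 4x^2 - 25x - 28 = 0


Let p(x) = x^3 + 4x^2 - 25x - 28. By the rational root theorem (leading coefficient 1), any rational root is an integer divisor of 28: try ±1, ±2, ... in turn.
Test x = 1: value = -48 ≠ 0.
Test x = -1: value = 0 ✓, so (x + 1) is a factor.
Synthetic division by (x + 1): bring down 1; 1(-1) + 4 = 3; 3(-1) - 25 = -28; (-28)(-1) - 28 = 0 → quotient x^2 + 3x - 28, remainder 0.
Solve the quadratic x^2 + 3x - 28 = 0: discriminant = 3^2 - 4(1)(-28) = 9 + 112 = 121.
sqrt(121) = 11, so x = (-3 ± 11)/2: x = 4 or x = -7.

x = -7, x = -1, x = 4


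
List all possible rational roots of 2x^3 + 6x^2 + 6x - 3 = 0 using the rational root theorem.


Rational root theorem: possible roots are ±p/q where:
  p divides the constant term (-3): p ∈ {1, 3}
  q divides the leading coefficient (2): q ∈ {1, 2}

All possible rational roots: -3, -3/2, -1, -1/2, 1/2, 1, 3/2, 3

-3, -3/2, -1, -1/2, 1/2, 1, 3/2, 3


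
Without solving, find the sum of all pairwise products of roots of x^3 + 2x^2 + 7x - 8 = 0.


By Vieta's formulas for x^3 + bx^2 + cx + d = 0:
  r1 + r2 + r3 = -b/a = -2
  r1*r2 + r1*r3 + r2*r3 = c/a = 7
  r1*r2*r3 = -d/a = 8


Sum of pairwise products = 7


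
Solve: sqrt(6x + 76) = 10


Square both sides: 6x + 76 = 10^2 = 100
6x = 100 - 76 = 24
x = 4
Check: sqrt(6*4 + 76) = sqrt(100) = 10 ✓

x = 4


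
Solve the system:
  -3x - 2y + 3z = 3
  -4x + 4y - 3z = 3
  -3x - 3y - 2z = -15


Using Cramer's rule. Expand each determinant along the first row.
D  = (-3)*[4*(-2) - (-3)*(-3)] - (-2)*[(-4)*(-2) - (-3)*(-3)] + 3*[(-4)*(-3) - 4*(-3)]
  = (-3)*(-17) - (-2)*(-1) + 3*(24) = 121
Dx = 3*[4*(-2) - (-3)*(-3)] - (-2)*[3*(-2) - (-3)*(-15)] + 3*[3*(-3) - 4*(-15)]
  = 3*(-17) - (-2)*(-51) + 3*(51) = 0
Dy = (-3)*[3*(-2) - (-3)*(-15)] - 3*[(-4)*(-2) - (-3)*(-3)] + 3*[(-4)*(-15) - 3*(-3)]
  = (-3)*(-51) - 3*(-1) + 3*(69) = 363
Dz = (-3)*[4*(-15) - 3*(-3)] - (-2)*[(-4)*(-15) - 3*(-3)] + 3*[(-4)*(-3) - 4*(-3)]
  = (-3)*(-51) - (-2)*(69) + 3*(24) = 363
x = Dx/D = 0/121 = 0, y = Dy/D = 363/121 = 3, z = Dz/D = 363/121 = 3
Check eq1: (-3)(0) + (-2)(3) + (3)(3) = 3 = 3 ✓
Check eq2: (-4)(0) + (4)(3) + (-3)(3) = 3 = 3 ✓
Check eq3: (-3)(0) + (-3)(3) + (-2)(3) = -15 = -15 ✓

x = 0, y = 3, z = 3


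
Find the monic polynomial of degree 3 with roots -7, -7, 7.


A monic polynomial with roots -7, -7, 7 is:
p(x) = (x + 7)(x + 7)(x - 7)
After multiplying by (x + 7): x + 7
After multiplying by (x + 7): x^2 + 14x + 49
After multiplying by (x - 7): x^3 + 7x^2 - 49x - 343

x^3 + 7x^2 - 49x - 343


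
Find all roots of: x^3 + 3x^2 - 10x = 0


The constant term is 0, so x = 0 is a root. Factor out x:
  x^2 + 3x - 10 = 0
Solve the quadratic x^2 + 3x - 10 = 0: discriminant = 3^2 - 4(1)(-10) = 9 + 40 = 49.
sqrt(49) = 7, so x = (-3 ± 7)/2: x = 2 or x = -5.
Collecting all roots found:

x = -5, x = 0, x = 2


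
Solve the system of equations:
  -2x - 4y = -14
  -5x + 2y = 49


Using Cramer's rule:
Determinant D = (-2)(2) - (-5)(-4) = -4 - 20 = -24
Dx = (-14)(2) - (49)(-4) = -28 + 196 = 168
Dy = (-2)(49) - (-5)(-14) = -98 - 70 = -168
x = Dx/D = 168/-24 = -7
y = Dy/D = -168/-24 = 7

x = -7, y = 7


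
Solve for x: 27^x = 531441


Express both sides with the same base.
531441 = 27^4
Since the bases match: x = 4

x = 4


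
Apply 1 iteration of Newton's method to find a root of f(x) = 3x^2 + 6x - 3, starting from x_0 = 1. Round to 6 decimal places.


Newton's method: x_(n+1) = x_n - f(x_n)/f'(x_n)
f(x) = 3x^2 + 6x - 3
f'(x) = 6x + 6

Iteration 1:
  f(1.000000) = 6.000000
  f'(1.000000) = 12.000000
  x_1 = 1.000000 - (6.000000)/(12.000000) = 0.500000

x_1 = 0.500000


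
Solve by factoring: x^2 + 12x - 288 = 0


We need two numbers that multiply to -288 and add to 12.
Those numbers are 24 and -12 (since 24 * (-12) = -288 and 24 + (-12) = 12).
So x^2 + 12x - 288 = (x + 24)(x - 12) = 0
Setting each factor to zero: x = -24 or x = 12

x = -24, x = 12


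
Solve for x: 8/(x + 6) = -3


Multiply both sides by (x + 6): 8 = -3(x + 6)
Distribute: 8 = -3x - 18
-3x = 8 + 18 = 26
x = -26/3

x = -26/3


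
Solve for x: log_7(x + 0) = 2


Convert to exponential form: x + 0 = 7^2 = 49
x = 49 - 0 = 49
Check: log_7(49 + 0) = log_7(49) = log_7(49) = 2 ✓

x = 49


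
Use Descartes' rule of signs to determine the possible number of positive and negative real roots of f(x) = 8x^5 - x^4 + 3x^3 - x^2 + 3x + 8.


Descartes' rule of signs:

For positive roots, count sign changes in f(x) = 8x^5 - x^4 + 3x^3 - x^2 + 3x + 8:
Signs of coefficients: +, -, +, -, +, +
Number of sign changes: 4
Possible positive real roots: 4, 2, 0

For negative roots, examine f(-x) = -8x^5 - x^4 - 3x^3 - x^2 - 3x + 8:
Signs of coefficients: -, -, -, -, -, +
Number of sign changes: 1
Possible negative real roots: 1

Positive roots: 4 or 2 or 0; Negative roots: 1


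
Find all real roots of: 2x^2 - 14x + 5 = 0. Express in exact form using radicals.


Using the quadratic formula: x = (-b ± sqrt(b^2 - 4ac)) / (2a)
Here a = 2, b = -14, c = 5
Discriminant = b^2 - 4ac = (-14)^2 - 4(2)(5) = 196 - 40 = 156
Since discriminant = 156 > 0, there are two real roots.
x = (14 ± 2*sqrt(39)) / 4
Simplifying: x = (7 ± sqrt(39)) / 2
Numerically: x ≈ 6.6225 or x ≈ 0.3775

x = (7 + sqrt(39)) / 2 or x = (7 - sqrt(39)) / 2


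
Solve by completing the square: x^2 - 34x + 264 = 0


Start: x^2 - 34x + 264 = 0
Move constant: x^2 - 34x = -264
Half of -34 is -17, squared is 289
Add 289 to both sides: x^2 - 34x + 289 = 25
(x - 17)^2 = 25
x - 17 = ±5
x = 17 + 5 = 22 or x = 17 - 5 = 12

x = 12, x = 22


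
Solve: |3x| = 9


An absolute value equation |expr| = 9 gives two cases:
Case 1: 3x = 9
  3x = 9, so x = 3
Case 2: 3x = -9
  3x = -9, so x = -3

x = -3, x = 3
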